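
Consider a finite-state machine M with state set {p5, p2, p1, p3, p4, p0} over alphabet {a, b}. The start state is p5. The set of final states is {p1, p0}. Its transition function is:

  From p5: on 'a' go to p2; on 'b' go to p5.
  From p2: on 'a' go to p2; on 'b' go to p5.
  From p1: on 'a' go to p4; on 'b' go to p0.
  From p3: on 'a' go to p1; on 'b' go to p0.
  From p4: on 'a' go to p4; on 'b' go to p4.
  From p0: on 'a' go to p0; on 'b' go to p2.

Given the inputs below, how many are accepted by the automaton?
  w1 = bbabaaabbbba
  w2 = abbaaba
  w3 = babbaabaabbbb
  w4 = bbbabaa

0

w1:
  start at p5
  read 'b': p5 → p5
  read 'b': p5 → p5
  read 'a': p5 → p2
  read 'b': p2 → p5
  read 'a': p5 → p2
  read 'a': p2 → p2
  read 'a': p2 → p2
  read 'b': p2 → p5
  read 'b': p5 → p5
  read 'b': p5 → p5
  read 'b': p5 → p5
  read 'a': p5 → p2
  end p2, rejected
w2:
  start at p5
  read 'a': p5 → p2
  read 'b': p2 → p5
  read 'b': p5 → p5
  read 'a': p5 → p2
  read 'a': p2 → p2
  read 'b': p2 → p5
  read 'a': p5 → p2
  end p2, rejected
w3:
  start at p5
  read 'b': p5 → p5
  read 'a': p5 → p2
  read 'b': p2 → p5
  read 'b': p5 → p5
  read 'a': p5 → p2
  read 'a': p2 → p2
  read 'b': p2 → p5
  read 'a': p5 → p2
  read 'a': p2 → p2
  read 'b': p2 → p5
  read 'b': p5 → p5
  read 'b': p5 → p5
  read 'b': p5 → p5
  end p5, rejected
w4:
  start at p5
  read 'b': p5 → p5
  read 'b': p5 → p5
  read 'b': p5 → p5
  read 'a': p5 → p2
  read 'b': p2 → p5
  read 'a': p5 → p2
  read 'a': p2 → p2
  end p2, rejected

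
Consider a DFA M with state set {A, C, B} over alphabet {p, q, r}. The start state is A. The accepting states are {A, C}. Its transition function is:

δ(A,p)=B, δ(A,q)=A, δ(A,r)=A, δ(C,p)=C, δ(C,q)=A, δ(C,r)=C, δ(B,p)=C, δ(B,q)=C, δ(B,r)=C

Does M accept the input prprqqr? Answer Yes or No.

Yes

Trace: A -p-> B -r-> C -p-> C -r-> C -q-> A -q-> A -r-> A
End state A is accepting.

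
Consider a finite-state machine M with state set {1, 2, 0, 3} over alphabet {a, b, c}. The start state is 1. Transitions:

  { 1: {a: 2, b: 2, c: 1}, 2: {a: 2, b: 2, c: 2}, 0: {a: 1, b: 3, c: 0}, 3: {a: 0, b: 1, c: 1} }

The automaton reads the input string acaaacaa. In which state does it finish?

2

start at 1
read 'a': 1 → 2
read 'c': 2 → 2
read 'a': 2 → 2
read 'a': 2 → 2
read 'a': 2 → 2
read 'c': 2 → 2
read 'a': 2 → 2
read 'a': 2 → 2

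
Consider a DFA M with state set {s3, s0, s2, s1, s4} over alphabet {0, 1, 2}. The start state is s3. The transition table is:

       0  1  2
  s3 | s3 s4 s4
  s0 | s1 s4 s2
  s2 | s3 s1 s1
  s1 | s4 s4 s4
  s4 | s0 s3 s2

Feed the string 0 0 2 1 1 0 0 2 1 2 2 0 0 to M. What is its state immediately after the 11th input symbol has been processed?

start at s3
read '0': s3 → s3
read '0': s3 → s3
read '2': s3 → s4
read '1': s4 → s3
read '1': s3 → s4
read '0': s4 → s0
read '0': s0 → s1
read '2': s1 → s4
read '1': s4 → s3
read '2': s3 → s4
read '2': s4 → s2
After 11 symbols: s2.

s2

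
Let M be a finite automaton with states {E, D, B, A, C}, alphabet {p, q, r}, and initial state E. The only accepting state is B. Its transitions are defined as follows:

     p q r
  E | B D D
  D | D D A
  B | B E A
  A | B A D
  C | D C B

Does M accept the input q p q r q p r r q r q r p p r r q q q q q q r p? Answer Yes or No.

Trace: E -q-> D -p-> D -q-> D -r-> A -q-> A -p-> B -r-> A -r-> D -q-> D -r-> A -q-> A -r-> D -p-> D -p-> D -r-> A -r-> D -q-> D -q-> D -q-> D -q-> D -q-> D -q-> D -r-> A -p-> B
End state B is accepting.

Yes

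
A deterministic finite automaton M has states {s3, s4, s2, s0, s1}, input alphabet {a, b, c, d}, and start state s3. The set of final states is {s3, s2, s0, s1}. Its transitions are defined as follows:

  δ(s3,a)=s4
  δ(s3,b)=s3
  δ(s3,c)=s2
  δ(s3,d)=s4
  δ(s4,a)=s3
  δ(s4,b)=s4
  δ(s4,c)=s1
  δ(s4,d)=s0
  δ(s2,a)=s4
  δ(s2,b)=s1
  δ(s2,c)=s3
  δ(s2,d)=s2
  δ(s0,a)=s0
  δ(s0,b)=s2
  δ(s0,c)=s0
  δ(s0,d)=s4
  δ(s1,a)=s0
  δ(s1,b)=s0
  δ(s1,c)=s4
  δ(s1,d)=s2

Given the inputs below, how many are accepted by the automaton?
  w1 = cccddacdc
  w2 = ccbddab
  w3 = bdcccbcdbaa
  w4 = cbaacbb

w1:
  start at s3
  read 'c': s3 → s2
  read 'c': s2 → s3
  read 'c': s3 → s2
  read 'd': s2 → s2
  read 'd': s2 → s2
  read 'a': s2 → s4
  read 'c': s4 → s1
  read 'd': s1 → s2
  read 'c': s2 → s3
  end s3, accepted
w2:
  start at s3
  read 'c': s3 → s2
  read 'c': s2 → s3
  read 'b': s3 → s3
  read 'd': s3 → s4
  read 'd': s4 → s0
  read 'a': s0 → s0
  read 'b': s0 → s2
  end s2, accepted
w3:
  start at s3
  read 'b': s3 → s3
  read 'd': s3 → s4
  read 'c': s4 → s1
  read 'c': s1 → s4
  read 'c': s4 → s1
  read 'b': s1 → s0
  read 'c': s0 → s0
  read 'd': s0 → s4
  read 'b': s4 → s4
  read 'a': s4 → s3
  read 'a': s3 → s4
  end s4, rejected
w4:
  start at s3
  read 'c': s3 → s2
  read 'b': s2 → s1
  read 'a': s1 → s0
  read 'a': s0 → s0
  read 'c': s0 → s0
  read 'b': s0 → s2
  read 'b': s2 → s1
  end s1, accepted

3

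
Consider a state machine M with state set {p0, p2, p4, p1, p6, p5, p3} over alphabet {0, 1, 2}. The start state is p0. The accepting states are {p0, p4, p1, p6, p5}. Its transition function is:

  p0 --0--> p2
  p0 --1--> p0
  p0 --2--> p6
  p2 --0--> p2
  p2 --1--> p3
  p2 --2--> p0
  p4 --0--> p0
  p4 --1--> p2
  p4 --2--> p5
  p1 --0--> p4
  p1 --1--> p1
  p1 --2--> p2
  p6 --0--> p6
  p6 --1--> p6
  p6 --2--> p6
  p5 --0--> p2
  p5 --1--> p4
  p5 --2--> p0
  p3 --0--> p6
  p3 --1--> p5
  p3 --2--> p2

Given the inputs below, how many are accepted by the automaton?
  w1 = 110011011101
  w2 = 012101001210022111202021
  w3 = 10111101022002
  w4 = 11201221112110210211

w1:
  start at p0
  read '1': p0 → p0
  read '1': p0 → p0
  read '0': p0 → p2
  read '0': p2 → p2
  read '1': p2 → p3
  read '1': p3 → p5
  read '0': p5 → p2
  read '1': p2 → p3
  read '1': p3 → p5
  read '1': p5 → p4
  read '0': p4 → p0
  read '1': p0 → p0
  end p0, accepted
w2:
  start at p0
  read '0': p0 → p2
  read '1': p2 → p3
  read '2': p3 → p2
  read '1': p2 → p3
  read '0': p3 → p6
  read '1': p6 → p6
  read '0': p6 → p6
  read '0': p6 → p6
  read '1': p6 → p6
  read '2': p6 → p6
  read '1': p6 → p6
  read '0': p6 → p6
  read '0': p6 → p6
  read '2': p6 → p6
  read '2': p6 → p6
  read '1': p6 → p6
  read '1': p6 → p6
  read '1': p6 → p6
  read '2': p6 → p6
  read '0': p6 → p6
  read '2': p6 → p6
  read '0': p6 → p6
  read '2': p6 → p6
  read '1': p6 → p6
  end p6, accepted
w3:
  start at p0
  read '1': p0 → p0
  read '0': p0 → p2
  read '1': p2 → p3
  read '1': p3 → p5
  read '1': p5 → p4
  read '1': p4 → p2
  read '0': p2 → p2
  read '1': p2 → p3
  read '0': p3 → p6
  read '2': p6 → p6
  read '2': p6 → p6
  read '0': p6 → p6
  read '0': p6 → p6
  read '2': p6 → p6
  end p6, accepted
w4:
  start at p0
  read '1': p0 → p0
  read '1': p0 → p0
  read '2': p0 → p6
  read '0': p6 → p6
  read '1': p6 → p6
  read '2': p6 → p6
  read '2': p6 → p6
  read '1': p6 → p6
  read '1': p6 → p6
  read '1': p6 → p6
  read '2': p6 → p6
  read '1': p6 → p6
  read '1': p6 → p6
  read '0': p6 → p6
  read '2': p6 → p6
  read '1': p6 → p6
  read '0': p6 → p6
  read '2': p6 → p6
  read '1': p6 → p6
  read '1': p6 → p6
  end p6, accepted

4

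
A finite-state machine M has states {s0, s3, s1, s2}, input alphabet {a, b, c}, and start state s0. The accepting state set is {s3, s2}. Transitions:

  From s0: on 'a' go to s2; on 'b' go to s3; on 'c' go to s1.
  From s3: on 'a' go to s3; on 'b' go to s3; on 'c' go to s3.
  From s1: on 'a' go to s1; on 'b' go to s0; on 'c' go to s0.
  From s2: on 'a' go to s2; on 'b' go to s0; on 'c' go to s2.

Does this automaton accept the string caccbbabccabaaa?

Trace: s0 -c-> s1 -a-> s1 -c-> s0 -c-> s1 -b-> s0 -b-> s3 -a-> s3 -b-> s3 -c-> s3 -c-> s3 -a-> s3 -b-> s3 -a-> s3 -a-> s3 -a-> s3
End state s3 is accepting.

Yes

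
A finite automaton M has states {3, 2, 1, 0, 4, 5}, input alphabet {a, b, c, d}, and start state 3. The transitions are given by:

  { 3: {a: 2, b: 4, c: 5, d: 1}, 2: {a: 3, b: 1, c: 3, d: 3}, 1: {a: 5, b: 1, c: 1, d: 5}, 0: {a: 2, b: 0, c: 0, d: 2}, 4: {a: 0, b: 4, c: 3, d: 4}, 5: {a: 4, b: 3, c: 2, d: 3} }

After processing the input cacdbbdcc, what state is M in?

3

3 → 5 → 4 → 3 → 1 → 1 → 1 → 5 → 2 → 3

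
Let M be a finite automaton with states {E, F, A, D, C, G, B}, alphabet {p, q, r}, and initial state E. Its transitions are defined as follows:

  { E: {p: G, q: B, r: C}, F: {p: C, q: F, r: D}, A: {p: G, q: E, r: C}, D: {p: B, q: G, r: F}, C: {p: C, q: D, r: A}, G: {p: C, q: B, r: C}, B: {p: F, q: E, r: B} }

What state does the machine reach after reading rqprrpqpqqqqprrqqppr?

Trace: E -r-> C -q-> D -p-> B -r-> B -r-> B -p-> F -q-> F -p-> C -q-> D -q-> G -q-> B -q-> E -p-> G -r-> C -r-> A -q-> E -q-> B -p-> F -p-> C -r-> A

A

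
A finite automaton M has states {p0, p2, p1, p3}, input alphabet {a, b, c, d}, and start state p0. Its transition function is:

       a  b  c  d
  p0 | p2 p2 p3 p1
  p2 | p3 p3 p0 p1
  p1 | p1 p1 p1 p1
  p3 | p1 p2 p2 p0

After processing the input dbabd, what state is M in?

p0 → p1 → p1 → p1 → p1 → p1

p1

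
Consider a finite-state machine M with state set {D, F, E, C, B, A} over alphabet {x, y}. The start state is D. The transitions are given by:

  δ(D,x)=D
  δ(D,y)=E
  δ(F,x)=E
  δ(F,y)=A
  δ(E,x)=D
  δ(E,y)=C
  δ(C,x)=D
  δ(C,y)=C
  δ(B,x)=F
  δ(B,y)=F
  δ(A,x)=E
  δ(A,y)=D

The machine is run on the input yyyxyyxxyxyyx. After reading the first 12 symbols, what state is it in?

C

start at D
read 'y': D → E
read 'y': E → C
read 'y': C → C
read 'x': C → D
read 'y': D → E
read 'y': E → C
read 'x': C → D
read 'x': D → D
read 'y': D → E
read 'x': E → D
read 'y': D → E
read 'y': E → C
After 12 symbols: C.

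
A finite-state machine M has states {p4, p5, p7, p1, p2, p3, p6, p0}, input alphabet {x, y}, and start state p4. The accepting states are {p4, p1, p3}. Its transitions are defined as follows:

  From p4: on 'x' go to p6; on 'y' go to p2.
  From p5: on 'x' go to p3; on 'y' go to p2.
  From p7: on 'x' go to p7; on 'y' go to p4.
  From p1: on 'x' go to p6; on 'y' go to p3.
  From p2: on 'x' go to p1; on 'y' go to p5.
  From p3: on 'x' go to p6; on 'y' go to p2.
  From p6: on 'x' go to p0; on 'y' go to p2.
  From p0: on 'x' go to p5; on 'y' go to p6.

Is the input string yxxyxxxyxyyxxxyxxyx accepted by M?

Yes

start at p4
read 'y': p4 → p2
read 'x': p2 → p1
read 'x': p1 → p6
read 'y': p6 → p2
read 'x': p2 → p1
read 'x': p1 → p6
read 'x': p6 → p0
read 'y': p0 → p6
read 'x': p6 → p0
read 'y': p0 → p6
read 'y': p6 → p2
read 'x': p2 → p1
read 'x': p1 → p6
read 'x': p6 → p0
read 'y': p0 → p6
read 'x': p6 → p0
read 'x': p0 → p5
read 'y': p5 → p2
read 'x': p2 → p1
End state p1 is accepting.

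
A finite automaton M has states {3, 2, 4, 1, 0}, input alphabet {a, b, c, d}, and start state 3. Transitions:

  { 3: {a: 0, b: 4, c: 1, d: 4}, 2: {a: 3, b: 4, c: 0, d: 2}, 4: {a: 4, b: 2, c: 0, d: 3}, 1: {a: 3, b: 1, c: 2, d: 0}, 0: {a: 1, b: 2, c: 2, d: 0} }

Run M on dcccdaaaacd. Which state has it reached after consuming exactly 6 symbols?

1

start at 3
read 'd': 3 → 4
read 'c': 4 → 0
read 'c': 0 → 2
read 'c': 2 → 0
read 'd': 0 → 0
read 'a': 0 → 1
After 6 symbols: 1.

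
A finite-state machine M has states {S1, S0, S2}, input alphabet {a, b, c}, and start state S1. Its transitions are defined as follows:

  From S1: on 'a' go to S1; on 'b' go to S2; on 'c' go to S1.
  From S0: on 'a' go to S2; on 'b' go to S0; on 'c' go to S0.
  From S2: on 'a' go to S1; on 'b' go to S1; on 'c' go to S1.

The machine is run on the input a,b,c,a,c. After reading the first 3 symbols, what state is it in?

Trace: S1 -a-> S1 -b-> S2 -c-> S1
After 3 symbols: S1.

S1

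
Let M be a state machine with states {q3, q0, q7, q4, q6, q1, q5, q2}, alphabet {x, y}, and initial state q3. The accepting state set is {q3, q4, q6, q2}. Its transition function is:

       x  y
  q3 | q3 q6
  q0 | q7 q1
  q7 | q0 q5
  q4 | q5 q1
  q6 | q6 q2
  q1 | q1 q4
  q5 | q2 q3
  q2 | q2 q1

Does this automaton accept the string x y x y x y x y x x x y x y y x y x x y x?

Trace: q3 -x-> q3 -y-> q6 -x-> q6 -y-> q2 -x-> q2 -y-> q1 -x-> q1 -y-> q4 -x-> q5 -x-> q2 -x-> q2 -y-> q1 -x-> q1 -y-> q4 -y-> q1 -x-> q1 -y-> q4 -x-> q5 -x-> q2 -y-> q1 -x-> q1
End state q1 is not accepting.

No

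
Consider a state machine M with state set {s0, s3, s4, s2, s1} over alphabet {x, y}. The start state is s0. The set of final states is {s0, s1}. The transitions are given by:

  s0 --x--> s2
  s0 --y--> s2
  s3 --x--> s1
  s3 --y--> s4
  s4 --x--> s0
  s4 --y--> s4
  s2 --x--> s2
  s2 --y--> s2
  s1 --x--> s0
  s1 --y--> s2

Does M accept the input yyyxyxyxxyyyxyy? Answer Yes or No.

Trace: s0 -y-> s2 -y-> s2 -y-> s2 -x-> s2 -y-> s2 -x-> s2 -y-> s2 -x-> s2 -x-> s2 -y-> s2 -y-> s2 -y-> s2 -x-> s2 -y-> s2 -y-> s2
End state s2 is not accepting.

No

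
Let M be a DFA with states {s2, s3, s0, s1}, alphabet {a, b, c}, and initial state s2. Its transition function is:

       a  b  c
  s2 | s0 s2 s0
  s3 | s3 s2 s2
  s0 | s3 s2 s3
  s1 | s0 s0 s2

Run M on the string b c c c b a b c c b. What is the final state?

s2

start at s2
read 'b': s2 → s2
read 'c': s2 → s0
read 'c': s0 → s3
read 'c': s3 → s2
read 'b': s2 → s2
read 'a': s2 → s0
read 'b': s0 → s2
read 'c': s2 → s0
read 'c': s0 → s3
read 'b': s3 → s2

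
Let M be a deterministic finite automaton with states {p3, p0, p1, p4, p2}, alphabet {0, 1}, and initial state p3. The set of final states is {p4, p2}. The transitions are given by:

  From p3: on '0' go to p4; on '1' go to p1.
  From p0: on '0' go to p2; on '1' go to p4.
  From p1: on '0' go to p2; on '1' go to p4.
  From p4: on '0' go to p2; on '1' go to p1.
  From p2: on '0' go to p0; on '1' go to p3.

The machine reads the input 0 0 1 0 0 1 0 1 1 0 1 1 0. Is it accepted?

Yes

start at p3
read '0': p3 → p4
read '0': p4 → p2
read '1': p2 → p3
read '0': p3 → p4
read '0': p4 → p2
read '1': p2 → p3
read '0': p3 → p4
read '1': p4 → p1
read '1': p1 → p4
read '0': p4 → p2
read '1': p2 → p3
read '1': p3 → p1
read '0': p1 → p2
End state p2 is accepting.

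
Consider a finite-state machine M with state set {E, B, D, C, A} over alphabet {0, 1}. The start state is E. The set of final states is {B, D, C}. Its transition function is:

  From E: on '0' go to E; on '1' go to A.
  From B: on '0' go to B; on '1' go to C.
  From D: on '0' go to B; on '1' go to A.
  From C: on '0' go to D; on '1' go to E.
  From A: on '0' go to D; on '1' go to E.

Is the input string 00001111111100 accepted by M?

No

E → E → E → E → E → A → E → A → E → A → E → A → E → E → E
End state E is not accepting.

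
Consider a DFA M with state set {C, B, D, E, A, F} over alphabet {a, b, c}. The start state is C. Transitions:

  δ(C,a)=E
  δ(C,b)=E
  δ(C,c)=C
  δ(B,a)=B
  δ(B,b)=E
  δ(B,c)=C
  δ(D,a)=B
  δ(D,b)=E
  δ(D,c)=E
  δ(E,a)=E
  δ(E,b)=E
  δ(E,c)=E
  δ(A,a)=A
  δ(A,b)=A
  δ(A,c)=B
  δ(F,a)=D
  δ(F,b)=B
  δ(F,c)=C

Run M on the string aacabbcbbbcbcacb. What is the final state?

Trace: C -a-> E -a-> E -c-> E -a-> E -b-> E -b-> E -c-> E -b-> E -b-> E -b-> E -c-> E -b-> E -c-> E -a-> E -c-> E -b-> E

E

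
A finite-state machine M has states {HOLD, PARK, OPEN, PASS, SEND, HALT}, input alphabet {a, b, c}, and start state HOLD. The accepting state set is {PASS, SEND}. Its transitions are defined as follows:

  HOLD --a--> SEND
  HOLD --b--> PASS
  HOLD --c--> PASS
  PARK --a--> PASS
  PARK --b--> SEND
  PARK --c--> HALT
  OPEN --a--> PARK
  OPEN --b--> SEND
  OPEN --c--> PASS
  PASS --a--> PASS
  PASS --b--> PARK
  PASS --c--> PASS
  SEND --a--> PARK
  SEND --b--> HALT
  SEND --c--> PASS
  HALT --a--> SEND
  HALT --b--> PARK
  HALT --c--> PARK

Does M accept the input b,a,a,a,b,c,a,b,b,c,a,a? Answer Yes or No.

No

HOLD → PASS → PASS → PASS → PASS → PARK → HALT → SEND → HALT → PARK → HALT → SEND → PARK
End state PARK is not accepting.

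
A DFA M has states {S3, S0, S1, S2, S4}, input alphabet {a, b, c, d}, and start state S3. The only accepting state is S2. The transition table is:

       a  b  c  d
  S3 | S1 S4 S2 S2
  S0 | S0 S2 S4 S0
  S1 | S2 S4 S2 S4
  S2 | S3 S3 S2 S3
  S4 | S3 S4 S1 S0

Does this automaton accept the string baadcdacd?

S3 → S4 → S3 → S1 → S4 → S1 → S4 → S3 → S2 → S3
End state S3 is not accepting.

No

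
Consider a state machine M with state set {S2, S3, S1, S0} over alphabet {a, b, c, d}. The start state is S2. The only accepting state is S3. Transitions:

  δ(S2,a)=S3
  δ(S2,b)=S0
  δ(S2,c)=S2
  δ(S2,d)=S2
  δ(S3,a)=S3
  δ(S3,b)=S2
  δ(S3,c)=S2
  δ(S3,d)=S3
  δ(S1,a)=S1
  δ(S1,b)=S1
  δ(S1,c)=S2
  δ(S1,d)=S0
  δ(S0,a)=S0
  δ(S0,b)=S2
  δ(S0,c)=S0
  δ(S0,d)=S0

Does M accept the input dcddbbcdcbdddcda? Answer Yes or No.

start at S2
read 'd': S2 → S2
read 'c': S2 → S2
read 'd': S2 → S2
read 'd': S2 → S2
read 'b': S2 → S0
read 'b': S0 → S2
read 'c': S2 → S2
read 'd': S2 → S2
read 'c': S2 → S2
read 'b': S2 → S0
read 'd': S0 → S0
read 'd': S0 → S0
read 'd': S0 → S0
read 'c': S0 → S0
read 'd': S0 → S0
read 'a': S0 → S0
End state S0 is not accepting.

No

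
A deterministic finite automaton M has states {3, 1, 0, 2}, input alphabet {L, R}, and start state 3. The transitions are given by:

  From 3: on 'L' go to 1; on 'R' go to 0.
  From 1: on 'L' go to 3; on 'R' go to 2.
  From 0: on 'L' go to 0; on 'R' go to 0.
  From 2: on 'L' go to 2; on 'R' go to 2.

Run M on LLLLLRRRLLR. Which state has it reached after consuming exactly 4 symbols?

3

start at 3
read 'L': 3 → 1
read 'L': 1 → 3
read 'L': 3 → 1
read 'L': 1 → 3
After 4 symbols: 3.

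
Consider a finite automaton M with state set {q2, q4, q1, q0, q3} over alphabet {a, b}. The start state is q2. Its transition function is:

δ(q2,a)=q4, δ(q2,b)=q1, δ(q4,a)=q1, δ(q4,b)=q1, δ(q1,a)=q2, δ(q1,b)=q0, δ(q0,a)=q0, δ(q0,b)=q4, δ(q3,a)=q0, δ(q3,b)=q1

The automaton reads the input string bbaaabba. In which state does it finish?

Trace: q2 -b-> q1 -b-> q0 -a-> q0 -a-> q0 -a-> q0 -b-> q4 -b-> q1 -a-> q2

q2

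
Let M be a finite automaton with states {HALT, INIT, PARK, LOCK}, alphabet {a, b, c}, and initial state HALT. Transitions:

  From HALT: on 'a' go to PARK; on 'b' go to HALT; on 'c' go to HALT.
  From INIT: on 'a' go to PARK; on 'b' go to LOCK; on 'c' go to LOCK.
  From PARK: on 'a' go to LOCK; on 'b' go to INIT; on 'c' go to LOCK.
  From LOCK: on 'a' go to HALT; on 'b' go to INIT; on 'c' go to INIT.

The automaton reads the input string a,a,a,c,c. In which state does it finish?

HALT → PARK → LOCK → HALT → HALT → HALT

HALT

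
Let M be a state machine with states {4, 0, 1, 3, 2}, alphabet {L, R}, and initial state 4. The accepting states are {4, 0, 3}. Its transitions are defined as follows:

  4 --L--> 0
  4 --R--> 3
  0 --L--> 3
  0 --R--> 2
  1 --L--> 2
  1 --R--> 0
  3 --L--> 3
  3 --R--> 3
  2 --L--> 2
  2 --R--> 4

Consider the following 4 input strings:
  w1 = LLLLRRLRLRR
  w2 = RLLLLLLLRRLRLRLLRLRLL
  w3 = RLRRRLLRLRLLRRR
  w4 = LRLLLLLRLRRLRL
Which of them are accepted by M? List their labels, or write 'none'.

w1: Trace: 4 -L-> 0 -L-> 3 -L-> 3 -L-> 3 -R-> 3 -R-> 3 -L-> 3 -R-> 3 -L-> 3 -R-> 3 -R-> 3  → end 3, accepted
w2: Trace: 4 -R-> 3 -L-> 3 -L-> 3 -L-> 3 -L-> 3 -L-> 3 -L-> 3 -L-> 3 -R-> 3 -R-> 3 -L-> 3 -R-> 3 -L-> 3 -R-> 3 -L-> 3 -L-> 3 -R-> 3 -L-> 3 -R-> 3 -L-> 3 -L-> 3  → end 3, accepted
w3: Trace: 4 -R-> 3 -L-> 3 -R-> 3 -R-> 3 -R-> 3 -L-> 3 -L-> 3 -R-> 3 -L-> 3 -R-> 3 -L-> 3 -L-> 3 -R-> 3 -R-> 3 -R-> 3  → end 3, accepted
w4: Trace: 4 -L-> 0 -R-> 2 -L-> 2 -L-> 2 -L-> 2 -L-> 2 -L-> 2 -R-> 4 -L-> 0 -R-> 2 -R-> 4 -L-> 0 -R-> 2 -L-> 2  → end 2, rejected

w1, w2, w3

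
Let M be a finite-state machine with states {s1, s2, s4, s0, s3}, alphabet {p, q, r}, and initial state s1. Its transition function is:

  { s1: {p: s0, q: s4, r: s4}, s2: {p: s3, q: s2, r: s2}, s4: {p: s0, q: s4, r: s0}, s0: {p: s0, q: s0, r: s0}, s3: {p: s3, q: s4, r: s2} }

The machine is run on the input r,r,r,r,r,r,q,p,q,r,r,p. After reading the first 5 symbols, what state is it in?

Trace: s1 -r-> s4 -r-> s0 -r-> s0 -r-> s0 -r-> s0
After 5 symbols: s0.

s0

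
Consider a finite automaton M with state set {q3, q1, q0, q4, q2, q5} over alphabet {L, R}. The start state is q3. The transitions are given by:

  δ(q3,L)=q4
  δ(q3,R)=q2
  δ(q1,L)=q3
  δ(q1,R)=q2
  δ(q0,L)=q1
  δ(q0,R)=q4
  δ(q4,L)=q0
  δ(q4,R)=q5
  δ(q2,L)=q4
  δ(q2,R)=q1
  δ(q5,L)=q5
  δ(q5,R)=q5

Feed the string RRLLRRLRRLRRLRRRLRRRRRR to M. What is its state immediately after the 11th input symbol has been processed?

start at q3
read 'R': q3 → q2
read 'R': q2 → q1
read 'L': q1 → q3
read 'L': q3 → q4
read 'R': q4 → q5
read 'R': q5 → q5
read 'L': q5 → q5
read 'R': q5 → q5
read 'R': q5 → q5
read 'L': q5 → q5
read 'R': q5 → q5
After 11 symbols: q5.

q5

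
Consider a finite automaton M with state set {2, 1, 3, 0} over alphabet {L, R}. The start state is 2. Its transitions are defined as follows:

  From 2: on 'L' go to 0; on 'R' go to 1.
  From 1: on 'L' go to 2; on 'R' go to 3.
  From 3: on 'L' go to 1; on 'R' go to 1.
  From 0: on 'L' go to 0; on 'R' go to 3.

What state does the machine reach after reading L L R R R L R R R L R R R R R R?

1

start at 2
read 'L': 2 → 0
read 'L': 0 → 0
read 'R': 0 → 3
read 'R': 3 → 1
read 'R': 1 → 3
read 'L': 3 → 1
read 'R': 1 → 3
read 'R': 3 → 1
read 'R': 1 → 3
read 'L': 3 → 1
read 'R': 1 → 3
read 'R': 3 → 1
read 'R': 1 → 3
read 'R': 3 → 1
read 'R': 1 → 3
read 'R': 3 → 1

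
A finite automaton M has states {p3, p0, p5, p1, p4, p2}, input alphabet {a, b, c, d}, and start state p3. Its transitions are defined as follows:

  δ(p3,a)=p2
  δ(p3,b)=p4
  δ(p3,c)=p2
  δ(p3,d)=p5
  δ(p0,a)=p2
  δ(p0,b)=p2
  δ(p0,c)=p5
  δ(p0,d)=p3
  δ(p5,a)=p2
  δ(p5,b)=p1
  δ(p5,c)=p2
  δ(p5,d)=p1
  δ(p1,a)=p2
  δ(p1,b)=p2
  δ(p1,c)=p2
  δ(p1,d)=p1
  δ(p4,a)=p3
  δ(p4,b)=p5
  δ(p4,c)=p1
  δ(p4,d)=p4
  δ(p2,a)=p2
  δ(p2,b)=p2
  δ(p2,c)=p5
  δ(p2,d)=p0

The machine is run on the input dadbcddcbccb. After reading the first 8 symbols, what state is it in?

p2

start at p3
read 'd': p3 → p5
read 'a': p5 → p2
read 'd': p2 → p0
read 'b': p0 → p2
read 'c': p2 → p5
read 'd': p5 → p1
read 'd': p1 → p1
read 'c': p1 → p2
After 8 symbols: p2.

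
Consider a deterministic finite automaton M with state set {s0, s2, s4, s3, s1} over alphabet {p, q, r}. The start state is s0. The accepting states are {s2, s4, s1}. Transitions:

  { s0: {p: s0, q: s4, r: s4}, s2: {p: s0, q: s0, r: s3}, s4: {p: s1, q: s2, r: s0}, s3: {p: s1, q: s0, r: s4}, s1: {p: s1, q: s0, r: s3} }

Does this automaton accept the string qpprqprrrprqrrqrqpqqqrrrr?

Yes

Trace: s0 -q-> s4 -p-> s1 -p-> s1 -r-> s3 -q-> s0 -p-> s0 -r-> s4 -r-> s0 -r-> s4 -p-> s1 -r-> s3 -q-> s0 -r-> s4 -r-> s0 -q-> s4 -r-> s0 -q-> s4 -p-> s1 -q-> s0 -q-> s4 -q-> s2 -r-> s3 -r-> s4 -r-> s0 -r-> s4
End state s4 is accepting.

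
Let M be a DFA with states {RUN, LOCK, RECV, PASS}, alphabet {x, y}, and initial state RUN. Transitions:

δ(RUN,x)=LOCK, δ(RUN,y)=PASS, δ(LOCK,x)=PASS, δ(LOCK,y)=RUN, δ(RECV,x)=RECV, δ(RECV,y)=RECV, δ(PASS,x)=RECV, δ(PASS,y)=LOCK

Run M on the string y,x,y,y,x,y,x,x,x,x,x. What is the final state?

RECV

Trace: RUN -y-> PASS -x-> RECV -y-> RECV -y-> RECV -x-> RECV -y-> RECV -x-> RECV -x-> RECV -x-> RECV -x-> RECV -x-> RECV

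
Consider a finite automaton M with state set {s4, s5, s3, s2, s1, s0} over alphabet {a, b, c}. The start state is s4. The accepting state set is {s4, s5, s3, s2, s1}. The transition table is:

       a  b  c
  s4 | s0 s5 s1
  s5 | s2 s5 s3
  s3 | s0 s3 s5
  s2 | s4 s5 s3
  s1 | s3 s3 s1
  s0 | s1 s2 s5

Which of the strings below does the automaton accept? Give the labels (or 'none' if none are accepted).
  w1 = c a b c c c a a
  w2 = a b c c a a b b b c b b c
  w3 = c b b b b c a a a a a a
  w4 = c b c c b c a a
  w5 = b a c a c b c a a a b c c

w1:
  start at s4
  read 'c': s4 → s1
  read 'a': s1 → s3
  read 'b': s3 → s3
  read 'c': s3 → s5
  read 'c': s5 → s3
  read 'c': s3 → s5
  read 'a': s5 → s2
  read 'a': s2 → s4
  end s4, accepted
w2:
  start at s4
  read 'a': s4 → s0
  read 'b': s0 → s2
  read 'c': s2 → s3
  read 'c': s3 → s5
  read 'a': s5 → s2
  read 'a': s2 → s4
  read 'b': s4 → s5
  read 'b': s5 → s5
  read 'b': s5 → s5
  read 'c': s5 → s3
  read 'b': s3 → s3
  read 'b': s3 → s3
  read 'c': s3 → s5
  end s5, accepted
w3:
  start at s4
  read 'c': s4 → s1
  read 'b': s1 → s3
  read 'b': s3 → s3
  read 'b': s3 → s3
  read 'b': s3 → s3
  read 'c': s3 → s5
  read 'a': s5 → s2
  read 'a': s2 → s4
  read 'a': s4 → s0
  read 'a': s0 → s1
  read 'a': s1 → s3
  read 'a': s3 → s0
  end s0, rejected
w4:
  start at s4
  read 'c': s4 → s1
  read 'b': s1 → s3
  read 'c': s3 → s5
  read 'c': s5 → s3
  read 'b': s3 → s3
  read 'c': s3 → s5
  read 'a': s5 → s2
  read 'a': s2 → s4
  end s4, accepted
w5:
  start at s4
  read 'b': s4 → s5
  read 'a': s5 → s2
  read 'c': s2 → s3
  read 'a': s3 → s0
  read 'c': s0 → s5
  read 'b': s5 → s5
  read 'c': s5 → s3
  read 'a': s3 → s0
  read 'a': s0 → s1
  read 'a': s1 → s3
  read 'b': s3 → s3
  read 'c': s3 → s5
  read 'c': s5 → s3
  end s3, accepted

w1, w2, w4, w5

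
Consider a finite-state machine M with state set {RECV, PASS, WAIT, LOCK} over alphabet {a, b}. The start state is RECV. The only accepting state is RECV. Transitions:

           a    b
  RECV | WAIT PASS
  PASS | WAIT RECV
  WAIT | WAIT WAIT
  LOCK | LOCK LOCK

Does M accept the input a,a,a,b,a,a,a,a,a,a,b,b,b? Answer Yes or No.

RECV → WAIT → WAIT → WAIT → WAIT → WAIT → WAIT → WAIT → WAIT → WAIT → WAIT → WAIT → WAIT → WAIT
End state WAIT is not accepting.

No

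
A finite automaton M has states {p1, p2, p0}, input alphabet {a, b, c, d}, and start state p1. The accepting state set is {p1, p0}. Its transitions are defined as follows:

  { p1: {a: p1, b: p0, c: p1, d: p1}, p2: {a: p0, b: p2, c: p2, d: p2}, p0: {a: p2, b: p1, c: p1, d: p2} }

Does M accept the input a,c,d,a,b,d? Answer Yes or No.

No

start at p1
read 'a': p1 → p1
read 'c': p1 → p1
read 'd': p1 → p1
read 'a': p1 → p1
read 'b': p1 → p0
read 'd': p0 → p2
End state p2 is not accepting.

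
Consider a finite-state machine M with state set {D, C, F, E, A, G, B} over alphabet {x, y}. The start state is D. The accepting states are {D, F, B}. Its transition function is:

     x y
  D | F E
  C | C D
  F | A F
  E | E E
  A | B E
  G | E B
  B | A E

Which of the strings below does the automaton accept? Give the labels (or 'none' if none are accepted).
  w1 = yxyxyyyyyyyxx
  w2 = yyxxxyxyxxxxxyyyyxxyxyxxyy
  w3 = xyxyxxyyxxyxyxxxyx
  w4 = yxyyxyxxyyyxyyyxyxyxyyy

w1:
  start at D
  read 'y': D → E
  read 'x': E → E
  read 'y': E → E
  read 'x': E → E
  read 'y': E → E
  read 'y': E → E
  read 'y': E → E
  read 'y': E → E
  read 'y': E → E
  read 'y': E → E
  read 'y': E → E
  read 'x': E → E
  read 'x': E → E
  end E, rejected
w2:
  start at D
  read 'y': D → E
  read 'y': E → E
  read 'x': E → E
  read 'x': E → E
  read 'x': E → E
  read 'y': E → E
  read 'x': E → E
  read 'y': E → E
  read 'x': E → E
  read 'x': E → E
  read 'x': E → E
  read 'x': E → E
  read 'x': E → E
  read 'y': E → E
  read 'y': E → E
  read 'y': E → E
  read 'y': E → E
  read 'x': E → E
  read 'x': E → E
  read 'y': E → E
  read 'x': E → E
  read 'y': E → E
  read 'x': E → E
  read 'x': E → E
  read 'y': E → E
  read 'y': E → E
  end E, rejected
w3:
  start at D
  read 'x': D → F
  read 'y': F → F
  read 'x': F → A
  read 'y': A → E
  read 'x': E → E
  read 'x': E → E
  read 'y': E → E
  read 'y': E → E
  read 'x': E → E
  read 'x': E → E
  read 'y': E → E
  read 'x': E → E
  read 'y': E → E
  read 'x': E → E
  read 'x': E → E
  read 'x': E → E
  read 'y': E → E
  read 'x': E → E
  end E, rejected
w4:
  start at D
  read 'y': D → E
  read 'x': E → E
  read 'y': E → E
  read 'y': E → E
  read 'x': E → E
  read 'y': E → E
  read 'x': E → E
  read 'x': E → E
  read 'y': E → E
  read 'y': E → E
  read 'y': E → E
  read 'x': E → E
  read 'y': E → E
  read 'y': E → E
  read 'y': E → E
  read 'x': E → E
  read 'y': E → E
  read 'x': E → E
  read 'y': E → E
  read 'x': E → E
  read 'y': E → E
  read 'y': E → E
  read 'y': E → E
  end E, rejected

none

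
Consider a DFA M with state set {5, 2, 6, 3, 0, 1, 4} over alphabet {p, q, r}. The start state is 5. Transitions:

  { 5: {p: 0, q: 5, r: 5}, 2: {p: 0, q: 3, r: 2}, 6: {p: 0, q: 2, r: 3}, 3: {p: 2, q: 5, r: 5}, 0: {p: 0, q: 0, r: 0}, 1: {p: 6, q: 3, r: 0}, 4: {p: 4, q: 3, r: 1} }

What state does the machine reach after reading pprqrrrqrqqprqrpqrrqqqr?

5 → 0 → 0 → 0 → 0 → 0 → 0 → 0 → 0 → 0 → 0 → 0 → 0 → 0 → 0 → 0 → 0 → 0 → 0 → 0 → 0 → 0 → 0 → 0

0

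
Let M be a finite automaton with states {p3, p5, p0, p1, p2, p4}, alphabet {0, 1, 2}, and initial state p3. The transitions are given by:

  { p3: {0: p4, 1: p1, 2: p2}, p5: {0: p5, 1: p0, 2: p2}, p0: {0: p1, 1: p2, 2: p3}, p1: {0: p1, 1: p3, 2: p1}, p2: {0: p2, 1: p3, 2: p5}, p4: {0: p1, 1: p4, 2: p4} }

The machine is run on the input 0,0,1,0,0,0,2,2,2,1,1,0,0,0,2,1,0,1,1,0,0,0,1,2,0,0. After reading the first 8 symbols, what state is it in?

Trace: p3 -0-> p4 -0-> p1 -1-> p3 -0-> p4 -0-> p1 -0-> p1 -2-> p1 -2-> p1
After 8 symbols: p1.

p1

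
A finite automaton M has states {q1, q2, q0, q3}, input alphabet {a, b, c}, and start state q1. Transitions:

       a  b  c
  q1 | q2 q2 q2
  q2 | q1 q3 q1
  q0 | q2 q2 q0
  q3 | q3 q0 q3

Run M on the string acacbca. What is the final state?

start at q1
read 'a': q1 → q2
read 'c': q2 → q1
read 'a': q1 → q2
read 'c': q2 → q1
read 'b': q1 → q2
read 'c': q2 → q1
read 'a': q1 → q2

q2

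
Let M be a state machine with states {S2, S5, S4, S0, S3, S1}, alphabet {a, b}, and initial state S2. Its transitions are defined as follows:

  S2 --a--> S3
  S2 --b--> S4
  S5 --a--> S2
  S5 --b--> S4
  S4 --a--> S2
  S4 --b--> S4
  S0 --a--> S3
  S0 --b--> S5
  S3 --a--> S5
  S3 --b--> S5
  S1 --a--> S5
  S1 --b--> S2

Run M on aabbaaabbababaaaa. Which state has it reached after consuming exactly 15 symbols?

S3

Trace: S2 -a-> S3 -a-> S5 -b-> S4 -b-> S4 -a-> S2 -a-> S3 -a-> S5 -b-> S4 -b-> S4 -a-> S2 -b-> S4 -a-> S2 -b-> S4 -a-> S2 -a-> S3
After 15 symbols: S3.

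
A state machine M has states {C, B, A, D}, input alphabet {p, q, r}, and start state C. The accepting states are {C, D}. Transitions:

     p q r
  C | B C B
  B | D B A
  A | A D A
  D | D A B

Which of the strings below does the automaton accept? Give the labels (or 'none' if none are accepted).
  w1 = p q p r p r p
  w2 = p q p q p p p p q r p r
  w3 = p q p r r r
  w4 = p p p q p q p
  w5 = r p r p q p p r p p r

w1, w4

w1: Trace: C -p-> B -q-> B -p-> D -r-> B -p-> D -r-> B -p-> D  → end D, accepted
w2: Trace: C -p-> B -q-> B -p-> D -q-> A -p-> A -p-> A -p-> A -p-> A -q-> D -r-> B -p-> D -r-> B  → end B, rejected
w3: Trace: C -p-> B -q-> B -p-> D -r-> B -r-> A -r-> A  → end A, rejected
w4: Trace: C -p-> B -p-> D -p-> D -q-> A -p-> A -q-> D -p-> D  → end D, accepted
w5: Trace: C -r-> B -p-> D -r-> B -p-> D -q-> A -p-> A -p-> A -r-> A -p-> A -p-> A -r-> A  → end A, rejected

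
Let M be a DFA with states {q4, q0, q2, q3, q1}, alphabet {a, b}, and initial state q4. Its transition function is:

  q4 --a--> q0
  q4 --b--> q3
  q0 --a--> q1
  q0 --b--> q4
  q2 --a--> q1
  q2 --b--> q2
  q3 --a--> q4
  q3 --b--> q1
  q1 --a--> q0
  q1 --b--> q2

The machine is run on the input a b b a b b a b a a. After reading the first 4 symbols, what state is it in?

q4

Trace: q4 -a-> q0 -b-> q4 -b-> q3 -a-> q4
After 4 symbols: q4.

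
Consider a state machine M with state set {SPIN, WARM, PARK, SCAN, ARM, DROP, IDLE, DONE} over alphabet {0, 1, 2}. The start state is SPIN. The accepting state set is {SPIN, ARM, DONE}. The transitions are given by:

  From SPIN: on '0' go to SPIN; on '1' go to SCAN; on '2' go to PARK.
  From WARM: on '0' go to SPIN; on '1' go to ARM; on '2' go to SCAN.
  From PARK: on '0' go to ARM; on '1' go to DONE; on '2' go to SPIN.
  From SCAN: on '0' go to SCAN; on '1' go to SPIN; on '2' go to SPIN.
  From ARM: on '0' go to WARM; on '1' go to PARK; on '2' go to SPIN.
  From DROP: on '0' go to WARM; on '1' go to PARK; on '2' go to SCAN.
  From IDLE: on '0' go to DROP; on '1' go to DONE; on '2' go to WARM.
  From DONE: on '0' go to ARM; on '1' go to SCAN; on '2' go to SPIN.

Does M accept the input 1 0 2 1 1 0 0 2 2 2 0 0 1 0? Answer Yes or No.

Trace: SPIN -1-> SCAN -0-> SCAN -2-> SPIN -1-> SCAN -1-> SPIN -0-> SPIN -0-> SPIN -2-> PARK -2-> SPIN -2-> PARK -0-> ARM -0-> WARM -1-> ARM -0-> WARM
End state WARM is not accepting.

No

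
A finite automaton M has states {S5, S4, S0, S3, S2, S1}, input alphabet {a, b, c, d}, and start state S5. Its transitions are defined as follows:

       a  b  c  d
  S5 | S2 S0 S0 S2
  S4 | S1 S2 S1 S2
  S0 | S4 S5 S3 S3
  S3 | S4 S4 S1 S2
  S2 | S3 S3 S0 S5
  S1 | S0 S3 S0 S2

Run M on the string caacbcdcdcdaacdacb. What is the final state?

S3

S5 → S0 → S4 → S1 → S0 → S5 → S0 → S3 → S1 → S2 → S0 → S3 → S4 → S1 → S0 → S3 → S4 → S1 → S3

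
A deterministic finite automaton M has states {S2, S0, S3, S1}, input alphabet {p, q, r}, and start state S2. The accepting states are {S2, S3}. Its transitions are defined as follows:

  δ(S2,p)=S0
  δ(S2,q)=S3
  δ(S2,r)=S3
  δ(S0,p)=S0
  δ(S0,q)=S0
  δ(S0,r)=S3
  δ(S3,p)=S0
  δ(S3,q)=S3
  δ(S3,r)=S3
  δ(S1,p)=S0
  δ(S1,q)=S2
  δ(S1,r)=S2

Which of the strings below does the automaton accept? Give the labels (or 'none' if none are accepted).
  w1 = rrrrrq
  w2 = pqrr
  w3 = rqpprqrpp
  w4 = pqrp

w1: Trace: S2 -r-> S3 -r-> S3 -r-> S3 -r-> S3 -r-> S3 -q-> S3  → end S3, accepted
w2: Trace: S2 -p-> S0 -q-> S0 -r-> S3 -r-> S3  → end S3, accepted
w3: Trace: S2 -r-> S3 -q-> S3 -p-> S0 -p-> S0 -r-> S3 -q-> S3 -r-> S3 -p-> S0 -p-> S0  → end S0, rejected
w4: Trace: S2 -p-> S0 -q-> S0 -r-> S3 -p-> S0  → end S0, rejected

w1, w2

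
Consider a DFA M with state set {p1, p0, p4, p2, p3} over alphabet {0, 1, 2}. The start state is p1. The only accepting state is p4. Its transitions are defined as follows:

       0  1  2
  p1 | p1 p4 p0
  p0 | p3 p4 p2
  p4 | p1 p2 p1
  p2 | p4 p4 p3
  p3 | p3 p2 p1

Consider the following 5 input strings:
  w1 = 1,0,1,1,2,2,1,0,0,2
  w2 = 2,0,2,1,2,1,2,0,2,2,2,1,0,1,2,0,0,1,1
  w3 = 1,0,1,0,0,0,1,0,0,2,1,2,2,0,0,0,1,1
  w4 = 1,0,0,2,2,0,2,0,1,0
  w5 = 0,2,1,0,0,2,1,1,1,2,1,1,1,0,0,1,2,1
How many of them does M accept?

w1:
  start at p1
  read '1': p1 → p4
  read '0': p4 → p1
  read '1': p1 → p4
  read '1': p4 → p2
  read '2': p2 → p3
  read '2': p3 → p1
  read '1': p1 → p4
  read '0': p4 → p1
  read '0': p1 → p1
  read '2': p1 → p0
  end p0, rejected
w2:
  start at p1
  read '2': p1 → p0
  read '0': p0 → p3
  read '2': p3 → p1
  read '1': p1 → p4
  read '2': p4 → p1
  read '1': p1 → p4
  read '2': p4 → p1
  read '0': p1 → p1
  read '2': p1 → p0
  read '2': p0 → p2
  read '2': p2 → p3
  read '1': p3 → p2
  read '0': p2 → p4
  read '1': p4 → p2
  read '2': p2 → p3
  read '0': p3 → p3
  read '0': p3 → p3
  read '1': p3 → p2
  read '1': p2 → p4
  end p4, accepted
w3:
  start at p1
  read '1': p1 → p4
  read '0': p4 → p1
  read '1': p1 → p4
  read '0': p4 → p1
  read '0': p1 → p1
  read '0': p1 → p1
  read '1': p1 → p4
  read '0': p4 → p1
  read '0': p1 → p1
  read '2': p1 → p0
  read '1': p0 → p4
  read '2': p4 → p1
  read '2': p1 → p0
  read '0': p0 → p3
  read '0': p3 → p3
  read '0': p3 → p3
  read '1': p3 → p2
  read '1': p2 → p4
  end p4, accepted
w4:
  start at p1
  read '1': p1 → p4
  read '0': p4 → p1
  read '0': p1 → p1
  read '2': p1 → p0
  read '2': p0 → p2
  read '0': p2 → p4
  read '2': p4 → p1
  read '0': p1 → p1
  read '1': p1 → p4
  read '0': p4 → p1
  end p1, rejected
w5:
  start at p1
  read '0': p1 → p1
  read '2': p1 → p0
  read '1': p0 → p4
  read '0': p4 → p1
  read '0': p1 → p1
  read '2': p1 → p0
  read '1': p0 → p4
  read '1': p4 → p2
  read '1': p2 → p4
  read '2': p4 → p1
  read '1': p1 → p4
  read '1': p4 → p2
  read '1': p2 → p4
  read '0': p4 → p1
  read '0': p1 → p1
  read '1': p1 → p4
  read '2': p4 → p1
  read '1': p1 → p4
  end p4, accepted

3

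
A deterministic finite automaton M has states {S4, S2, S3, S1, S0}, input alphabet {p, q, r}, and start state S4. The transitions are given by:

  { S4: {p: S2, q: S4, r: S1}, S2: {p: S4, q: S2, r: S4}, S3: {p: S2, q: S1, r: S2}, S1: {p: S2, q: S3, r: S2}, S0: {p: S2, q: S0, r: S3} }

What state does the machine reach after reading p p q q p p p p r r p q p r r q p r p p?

S4

Trace: S4 -p-> S2 -p-> S4 -q-> S4 -q-> S4 -p-> S2 -p-> S4 -p-> S2 -p-> S4 -r-> S1 -r-> S2 -p-> S4 -q-> S4 -p-> S2 -r-> S4 -r-> S1 -q-> S3 -p-> S2 -r-> S4 -p-> S2 -p-> S4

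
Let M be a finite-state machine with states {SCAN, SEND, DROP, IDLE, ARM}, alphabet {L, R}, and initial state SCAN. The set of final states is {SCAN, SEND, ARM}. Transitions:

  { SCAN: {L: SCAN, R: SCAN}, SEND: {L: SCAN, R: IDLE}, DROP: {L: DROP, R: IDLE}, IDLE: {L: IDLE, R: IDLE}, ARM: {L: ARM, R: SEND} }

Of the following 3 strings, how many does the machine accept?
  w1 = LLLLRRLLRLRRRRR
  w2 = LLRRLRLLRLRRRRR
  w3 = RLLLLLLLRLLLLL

w1: SCAN → SCAN → SCAN → SCAN → SCAN → SCAN → SCAN → SCAN → SCAN → SCAN → SCAN → SCAN → SCAN → SCAN → SCAN → SCAN  → end SCAN, accepted
w2: SCAN → SCAN → SCAN → SCAN → SCAN → SCAN → SCAN → SCAN → SCAN → SCAN → SCAN → SCAN → SCAN → SCAN → SCAN → SCAN  → end SCAN, accepted
w3: SCAN → SCAN → SCAN → SCAN → SCAN → SCAN → SCAN → SCAN → SCAN → SCAN → SCAN → SCAN → SCAN → SCAN → SCAN  → end SCAN, accepted

3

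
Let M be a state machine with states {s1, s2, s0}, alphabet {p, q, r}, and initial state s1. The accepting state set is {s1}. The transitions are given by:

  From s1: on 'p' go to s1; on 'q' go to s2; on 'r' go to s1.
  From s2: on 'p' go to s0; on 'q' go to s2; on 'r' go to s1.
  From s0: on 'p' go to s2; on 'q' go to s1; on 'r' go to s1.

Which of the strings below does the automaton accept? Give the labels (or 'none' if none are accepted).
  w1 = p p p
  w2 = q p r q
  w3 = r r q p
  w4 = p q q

w1:
  start at s1
  read 'p': s1 → s1
  read 'p': s1 → s1
  read 'p': s1 → s1
  end s1, accepted
w2:
  start at s1
  read 'q': s1 → s2
  read 'p': s2 → s0
  read 'r': s0 → s1
  read 'q': s1 → s2
  end s2, rejected
w3:
  start at s1
  read 'r': s1 → s1
  read 'r': s1 → s1
  read 'q': s1 → s2
  read 'p': s2 → s0
  end s0, rejected
w4:
  start at s1
  read 'p': s1 → s1
  read 'q': s1 → s2
  read 'q': s2 → s2
  end s2, rejected

w1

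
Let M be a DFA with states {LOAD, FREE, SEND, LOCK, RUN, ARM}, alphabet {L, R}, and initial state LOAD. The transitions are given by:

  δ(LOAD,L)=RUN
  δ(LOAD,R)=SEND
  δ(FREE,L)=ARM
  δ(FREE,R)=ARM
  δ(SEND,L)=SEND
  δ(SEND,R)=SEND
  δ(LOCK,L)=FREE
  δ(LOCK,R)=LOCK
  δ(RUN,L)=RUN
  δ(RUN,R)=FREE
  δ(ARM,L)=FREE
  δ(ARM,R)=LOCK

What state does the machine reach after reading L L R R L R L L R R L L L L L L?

Trace: LOAD -L-> RUN -L-> RUN -R-> FREE -R-> ARM -L-> FREE -R-> ARM -L-> FREE -L-> ARM -R-> LOCK -R-> LOCK -L-> FREE -L-> ARM -L-> FREE -L-> ARM -L-> FREE -L-> ARM

ARM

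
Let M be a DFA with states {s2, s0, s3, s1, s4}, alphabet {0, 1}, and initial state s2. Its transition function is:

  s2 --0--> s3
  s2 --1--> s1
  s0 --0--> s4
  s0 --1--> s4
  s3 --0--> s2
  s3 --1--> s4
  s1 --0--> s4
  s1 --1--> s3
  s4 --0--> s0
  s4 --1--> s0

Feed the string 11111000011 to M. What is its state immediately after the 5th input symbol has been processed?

s2 → s1 → s3 → s4 → s0 → s4
After 5 symbols: s4.

s4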